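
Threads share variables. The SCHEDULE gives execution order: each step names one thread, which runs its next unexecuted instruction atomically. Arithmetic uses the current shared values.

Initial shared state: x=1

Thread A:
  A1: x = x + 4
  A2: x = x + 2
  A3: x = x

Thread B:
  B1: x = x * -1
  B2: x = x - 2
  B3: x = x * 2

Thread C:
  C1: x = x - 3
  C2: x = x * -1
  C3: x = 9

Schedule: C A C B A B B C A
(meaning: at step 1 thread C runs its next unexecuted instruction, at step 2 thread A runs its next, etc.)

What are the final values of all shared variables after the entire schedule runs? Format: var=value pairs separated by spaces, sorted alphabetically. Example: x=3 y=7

Answer: x=9

Derivation:
Step 1: thread C executes C1 (x = x - 3). Shared: x=-2. PCs: A@0 B@0 C@1
Step 2: thread A executes A1 (x = x + 4). Shared: x=2. PCs: A@1 B@0 C@1
Step 3: thread C executes C2 (x = x * -1). Shared: x=-2. PCs: A@1 B@0 C@2
Step 4: thread B executes B1 (x = x * -1). Shared: x=2. PCs: A@1 B@1 C@2
Step 5: thread A executes A2 (x = x + 2). Shared: x=4. PCs: A@2 B@1 C@2
Step 6: thread B executes B2 (x = x - 2). Shared: x=2. PCs: A@2 B@2 C@2
Step 7: thread B executes B3 (x = x * 2). Shared: x=4. PCs: A@2 B@3 C@2
Step 8: thread C executes C3 (x = 9). Shared: x=9. PCs: A@2 B@3 C@3
Step 9: thread A executes A3 (x = x). Shared: x=9. PCs: A@3 B@3 C@3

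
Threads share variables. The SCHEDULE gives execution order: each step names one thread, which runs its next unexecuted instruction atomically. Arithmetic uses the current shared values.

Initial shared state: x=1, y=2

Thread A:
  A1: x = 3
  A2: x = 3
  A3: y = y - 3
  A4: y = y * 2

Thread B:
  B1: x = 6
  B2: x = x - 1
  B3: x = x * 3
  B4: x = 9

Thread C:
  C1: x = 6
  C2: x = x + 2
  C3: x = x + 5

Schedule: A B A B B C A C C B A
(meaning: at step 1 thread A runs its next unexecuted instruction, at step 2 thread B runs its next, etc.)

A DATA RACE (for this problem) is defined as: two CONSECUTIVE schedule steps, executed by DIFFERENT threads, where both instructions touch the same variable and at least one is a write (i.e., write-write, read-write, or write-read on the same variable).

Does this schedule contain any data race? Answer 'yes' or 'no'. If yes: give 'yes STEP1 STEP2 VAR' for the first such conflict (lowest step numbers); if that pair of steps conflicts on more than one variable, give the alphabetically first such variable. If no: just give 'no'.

Answer: yes 1 2 x

Derivation:
Steps 1,2: A(x = 3) vs B(x = 6). RACE on x (W-W).
Steps 2,3: B(x = 6) vs A(x = 3). RACE on x (W-W).
Steps 3,4: A(x = 3) vs B(x = x - 1). RACE on x (W-W).
Steps 4,5: same thread (B). No race.
Steps 5,6: B(x = x * 3) vs C(x = 6). RACE on x (W-W).
Steps 6,7: C(r=-,w=x) vs A(r=y,w=y). No conflict.
Steps 7,8: A(r=y,w=y) vs C(r=x,w=x). No conflict.
Steps 8,9: same thread (C). No race.
Steps 9,10: C(x = x + 5) vs B(x = 9). RACE on x (W-W).
Steps 10,11: B(r=-,w=x) vs A(r=y,w=y). No conflict.
First conflict at steps 1,2.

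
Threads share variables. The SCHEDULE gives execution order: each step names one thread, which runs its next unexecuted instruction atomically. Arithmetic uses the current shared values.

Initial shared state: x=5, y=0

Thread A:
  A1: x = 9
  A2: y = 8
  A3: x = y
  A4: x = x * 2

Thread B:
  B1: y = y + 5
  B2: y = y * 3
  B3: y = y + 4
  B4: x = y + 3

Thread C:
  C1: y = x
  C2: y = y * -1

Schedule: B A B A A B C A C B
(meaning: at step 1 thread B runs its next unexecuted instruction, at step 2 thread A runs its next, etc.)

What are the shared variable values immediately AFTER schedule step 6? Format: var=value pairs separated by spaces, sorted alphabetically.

Step 1: thread B executes B1 (y = y + 5). Shared: x=5 y=5. PCs: A@0 B@1 C@0
Step 2: thread A executes A1 (x = 9). Shared: x=9 y=5. PCs: A@1 B@1 C@0
Step 3: thread B executes B2 (y = y * 3). Shared: x=9 y=15. PCs: A@1 B@2 C@0
Step 4: thread A executes A2 (y = 8). Shared: x=9 y=8. PCs: A@2 B@2 C@0
Step 5: thread A executes A3 (x = y). Shared: x=8 y=8. PCs: A@3 B@2 C@0
Step 6: thread B executes B3 (y = y + 4). Shared: x=8 y=12. PCs: A@3 B@3 C@0

Answer: x=8 y=12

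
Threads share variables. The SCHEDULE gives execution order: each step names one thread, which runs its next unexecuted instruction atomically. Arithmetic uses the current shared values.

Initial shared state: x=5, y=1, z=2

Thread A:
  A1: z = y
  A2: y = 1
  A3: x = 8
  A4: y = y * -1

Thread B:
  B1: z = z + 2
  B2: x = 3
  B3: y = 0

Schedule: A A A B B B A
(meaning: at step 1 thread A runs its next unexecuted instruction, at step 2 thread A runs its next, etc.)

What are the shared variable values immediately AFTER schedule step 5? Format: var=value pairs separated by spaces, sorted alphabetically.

Step 1: thread A executes A1 (z = y). Shared: x=5 y=1 z=1. PCs: A@1 B@0
Step 2: thread A executes A2 (y = 1). Shared: x=5 y=1 z=1. PCs: A@2 B@0
Step 3: thread A executes A3 (x = 8). Shared: x=8 y=1 z=1. PCs: A@3 B@0
Step 4: thread B executes B1 (z = z + 2). Shared: x=8 y=1 z=3. PCs: A@3 B@1
Step 5: thread B executes B2 (x = 3). Shared: x=3 y=1 z=3. PCs: A@3 B@2

Answer: x=3 y=1 z=3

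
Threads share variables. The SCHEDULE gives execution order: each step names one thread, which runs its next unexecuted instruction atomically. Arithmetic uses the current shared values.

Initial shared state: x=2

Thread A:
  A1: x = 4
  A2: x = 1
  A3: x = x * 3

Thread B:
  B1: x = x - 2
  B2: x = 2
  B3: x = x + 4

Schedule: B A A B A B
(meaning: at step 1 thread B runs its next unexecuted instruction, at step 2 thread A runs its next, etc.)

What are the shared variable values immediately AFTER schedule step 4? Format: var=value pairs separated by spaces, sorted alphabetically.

Answer: x=2

Derivation:
Step 1: thread B executes B1 (x = x - 2). Shared: x=0. PCs: A@0 B@1
Step 2: thread A executes A1 (x = 4). Shared: x=4. PCs: A@1 B@1
Step 3: thread A executes A2 (x = 1). Shared: x=1. PCs: A@2 B@1
Step 4: thread B executes B2 (x = 2). Shared: x=2. PCs: A@2 B@2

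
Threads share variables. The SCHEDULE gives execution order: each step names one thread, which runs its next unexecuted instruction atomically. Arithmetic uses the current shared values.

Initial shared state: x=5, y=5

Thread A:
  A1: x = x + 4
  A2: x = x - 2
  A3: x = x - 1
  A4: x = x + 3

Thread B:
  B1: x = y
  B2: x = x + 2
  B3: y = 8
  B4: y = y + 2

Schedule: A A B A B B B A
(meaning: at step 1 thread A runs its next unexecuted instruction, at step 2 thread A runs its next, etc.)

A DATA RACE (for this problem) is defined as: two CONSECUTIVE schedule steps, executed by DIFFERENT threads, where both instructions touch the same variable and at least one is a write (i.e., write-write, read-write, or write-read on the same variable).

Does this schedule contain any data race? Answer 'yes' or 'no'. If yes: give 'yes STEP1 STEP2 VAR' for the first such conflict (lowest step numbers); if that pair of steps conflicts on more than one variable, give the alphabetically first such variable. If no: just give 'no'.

Answer: yes 2 3 x

Derivation:
Steps 1,2: same thread (A). No race.
Steps 2,3: A(x = x - 2) vs B(x = y). RACE on x (W-W).
Steps 3,4: B(x = y) vs A(x = x - 1). RACE on x (W-W).
Steps 4,5: A(x = x - 1) vs B(x = x + 2). RACE on x (W-W).
Steps 5,6: same thread (B). No race.
Steps 6,7: same thread (B). No race.
Steps 7,8: B(r=y,w=y) vs A(r=x,w=x). No conflict.
First conflict at steps 2,3.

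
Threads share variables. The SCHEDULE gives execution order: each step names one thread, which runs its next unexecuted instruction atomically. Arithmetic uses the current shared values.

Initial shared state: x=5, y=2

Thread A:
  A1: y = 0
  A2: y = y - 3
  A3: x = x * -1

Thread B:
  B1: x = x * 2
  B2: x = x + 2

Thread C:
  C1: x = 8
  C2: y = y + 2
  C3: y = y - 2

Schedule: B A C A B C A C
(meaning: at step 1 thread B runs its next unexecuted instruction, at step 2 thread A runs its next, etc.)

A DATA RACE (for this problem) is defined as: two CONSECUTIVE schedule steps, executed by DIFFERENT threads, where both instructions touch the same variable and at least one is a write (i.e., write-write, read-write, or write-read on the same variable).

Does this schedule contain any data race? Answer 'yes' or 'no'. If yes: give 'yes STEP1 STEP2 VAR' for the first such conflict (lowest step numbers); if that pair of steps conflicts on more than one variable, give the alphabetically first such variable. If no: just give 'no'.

Steps 1,2: B(r=x,w=x) vs A(r=-,w=y). No conflict.
Steps 2,3: A(r=-,w=y) vs C(r=-,w=x). No conflict.
Steps 3,4: C(r=-,w=x) vs A(r=y,w=y). No conflict.
Steps 4,5: A(r=y,w=y) vs B(r=x,w=x). No conflict.
Steps 5,6: B(r=x,w=x) vs C(r=y,w=y). No conflict.
Steps 6,7: C(r=y,w=y) vs A(r=x,w=x). No conflict.
Steps 7,8: A(r=x,w=x) vs C(r=y,w=y). No conflict.

Answer: no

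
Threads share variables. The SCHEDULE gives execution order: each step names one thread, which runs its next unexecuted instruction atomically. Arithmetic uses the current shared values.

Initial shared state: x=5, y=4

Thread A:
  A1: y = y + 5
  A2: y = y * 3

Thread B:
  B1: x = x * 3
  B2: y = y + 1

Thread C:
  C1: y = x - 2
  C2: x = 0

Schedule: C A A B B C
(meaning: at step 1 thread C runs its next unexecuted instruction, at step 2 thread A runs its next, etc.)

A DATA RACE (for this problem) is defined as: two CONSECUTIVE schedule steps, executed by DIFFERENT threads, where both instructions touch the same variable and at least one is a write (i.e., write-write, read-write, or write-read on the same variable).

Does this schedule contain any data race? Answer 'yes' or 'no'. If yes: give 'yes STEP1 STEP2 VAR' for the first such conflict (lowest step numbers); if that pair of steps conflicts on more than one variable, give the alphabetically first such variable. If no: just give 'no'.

Steps 1,2: C(y = x - 2) vs A(y = y + 5). RACE on y (W-W).
Steps 2,3: same thread (A). No race.
Steps 3,4: A(r=y,w=y) vs B(r=x,w=x). No conflict.
Steps 4,5: same thread (B). No race.
Steps 5,6: B(r=y,w=y) vs C(r=-,w=x). No conflict.
First conflict at steps 1,2.

Answer: yes 1 2 y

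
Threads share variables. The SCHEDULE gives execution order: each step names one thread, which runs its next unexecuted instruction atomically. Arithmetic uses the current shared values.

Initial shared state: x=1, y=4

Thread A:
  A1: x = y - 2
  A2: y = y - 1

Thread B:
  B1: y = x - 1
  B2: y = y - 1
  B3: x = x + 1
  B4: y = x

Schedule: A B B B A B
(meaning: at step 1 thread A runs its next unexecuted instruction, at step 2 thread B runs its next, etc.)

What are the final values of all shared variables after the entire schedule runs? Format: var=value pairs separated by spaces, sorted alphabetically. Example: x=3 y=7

Step 1: thread A executes A1 (x = y - 2). Shared: x=2 y=4. PCs: A@1 B@0
Step 2: thread B executes B1 (y = x - 1). Shared: x=2 y=1. PCs: A@1 B@1
Step 3: thread B executes B2 (y = y - 1). Shared: x=2 y=0. PCs: A@1 B@2
Step 4: thread B executes B3 (x = x + 1). Shared: x=3 y=0. PCs: A@1 B@3
Step 5: thread A executes A2 (y = y - 1). Shared: x=3 y=-1. PCs: A@2 B@3
Step 6: thread B executes B4 (y = x). Shared: x=3 y=3. PCs: A@2 B@4

Answer: x=3 y=3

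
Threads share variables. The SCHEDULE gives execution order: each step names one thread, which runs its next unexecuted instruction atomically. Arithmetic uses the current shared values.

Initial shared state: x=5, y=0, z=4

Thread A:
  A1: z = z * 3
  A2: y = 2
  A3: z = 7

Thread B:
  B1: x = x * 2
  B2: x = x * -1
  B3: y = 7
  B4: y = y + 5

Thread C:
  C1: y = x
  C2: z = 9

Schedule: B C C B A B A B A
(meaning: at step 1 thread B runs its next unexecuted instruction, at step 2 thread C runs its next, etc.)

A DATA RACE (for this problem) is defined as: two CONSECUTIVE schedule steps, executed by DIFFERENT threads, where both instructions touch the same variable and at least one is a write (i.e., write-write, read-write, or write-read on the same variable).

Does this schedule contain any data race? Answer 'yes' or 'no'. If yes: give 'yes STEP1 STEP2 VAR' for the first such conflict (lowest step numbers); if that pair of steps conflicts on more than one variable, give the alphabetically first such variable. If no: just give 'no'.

Steps 1,2: B(x = x * 2) vs C(y = x). RACE on x (W-R).
Steps 2,3: same thread (C). No race.
Steps 3,4: C(r=-,w=z) vs B(r=x,w=x). No conflict.
Steps 4,5: B(r=x,w=x) vs A(r=z,w=z). No conflict.
Steps 5,6: A(r=z,w=z) vs B(r=-,w=y). No conflict.
Steps 6,7: B(y = 7) vs A(y = 2). RACE on y (W-W).
Steps 7,8: A(y = 2) vs B(y = y + 5). RACE on y (W-W).
Steps 8,9: B(r=y,w=y) vs A(r=-,w=z). No conflict.
First conflict at steps 1,2.

Answer: yes 1 2 x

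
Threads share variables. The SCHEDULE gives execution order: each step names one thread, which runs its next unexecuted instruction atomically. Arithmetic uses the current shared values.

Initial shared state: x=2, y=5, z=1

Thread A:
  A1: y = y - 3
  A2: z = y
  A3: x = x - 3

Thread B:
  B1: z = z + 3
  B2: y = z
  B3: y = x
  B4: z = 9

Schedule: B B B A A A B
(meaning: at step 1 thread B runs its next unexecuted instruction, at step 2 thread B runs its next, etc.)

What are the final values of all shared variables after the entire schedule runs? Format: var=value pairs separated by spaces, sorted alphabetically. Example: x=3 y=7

Answer: x=-1 y=-1 z=9

Derivation:
Step 1: thread B executes B1 (z = z + 3). Shared: x=2 y=5 z=4. PCs: A@0 B@1
Step 2: thread B executes B2 (y = z). Shared: x=2 y=4 z=4. PCs: A@0 B@2
Step 3: thread B executes B3 (y = x). Shared: x=2 y=2 z=4. PCs: A@0 B@3
Step 4: thread A executes A1 (y = y - 3). Shared: x=2 y=-1 z=4. PCs: A@1 B@3
Step 5: thread A executes A2 (z = y). Shared: x=2 y=-1 z=-1. PCs: A@2 B@3
Step 6: thread A executes A3 (x = x - 3). Shared: x=-1 y=-1 z=-1. PCs: A@3 B@3
Step 7: thread B executes B4 (z = 9). Shared: x=-1 y=-1 z=9. PCs: A@3 B@4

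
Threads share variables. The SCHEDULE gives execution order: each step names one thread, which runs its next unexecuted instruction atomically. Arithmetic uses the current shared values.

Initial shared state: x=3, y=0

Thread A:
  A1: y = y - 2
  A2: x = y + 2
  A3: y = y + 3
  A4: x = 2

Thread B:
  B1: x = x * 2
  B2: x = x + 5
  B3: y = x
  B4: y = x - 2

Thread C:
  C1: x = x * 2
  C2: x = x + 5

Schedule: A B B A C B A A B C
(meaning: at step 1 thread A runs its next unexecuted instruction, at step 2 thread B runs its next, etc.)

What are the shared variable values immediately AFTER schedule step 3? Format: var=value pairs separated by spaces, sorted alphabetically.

Answer: x=11 y=-2

Derivation:
Step 1: thread A executes A1 (y = y - 2). Shared: x=3 y=-2. PCs: A@1 B@0 C@0
Step 2: thread B executes B1 (x = x * 2). Shared: x=6 y=-2. PCs: A@1 B@1 C@0
Step 3: thread B executes B2 (x = x + 5). Shared: x=11 y=-2. PCs: A@1 B@2 C@0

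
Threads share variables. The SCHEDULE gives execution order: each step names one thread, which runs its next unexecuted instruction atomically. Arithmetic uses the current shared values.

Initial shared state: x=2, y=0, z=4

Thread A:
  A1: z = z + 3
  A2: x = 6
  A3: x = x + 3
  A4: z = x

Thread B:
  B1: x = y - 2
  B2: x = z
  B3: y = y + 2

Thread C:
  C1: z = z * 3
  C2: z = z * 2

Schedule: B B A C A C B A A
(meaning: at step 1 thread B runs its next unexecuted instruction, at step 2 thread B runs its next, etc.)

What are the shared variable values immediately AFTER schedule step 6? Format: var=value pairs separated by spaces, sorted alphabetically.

Step 1: thread B executes B1 (x = y - 2). Shared: x=-2 y=0 z=4. PCs: A@0 B@1 C@0
Step 2: thread B executes B2 (x = z). Shared: x=4 y=0 z=4. PCs: A@0 B@2 C@0
Step 3: thread A executes A1 (z = z + 3). Shared: x=4 y=0 z=7. PCs: A@1 B@2 C@0
Step 4: thread C executes C1 (z = z * 3). Shared: x=4 y=0 z=21. PCs: A@1 B@2 C@1
Step 5: thread A executes A2 (x = 6). Shared: x=6 y=0 z=21. PCs: A@2 B@2 C@1
Step 6: thread C executes C2 (z = z * 2). Shared: x=6 y=0 z=42. PCs: A@2 B@2 C@2

Answer: x=6 y=0 z=42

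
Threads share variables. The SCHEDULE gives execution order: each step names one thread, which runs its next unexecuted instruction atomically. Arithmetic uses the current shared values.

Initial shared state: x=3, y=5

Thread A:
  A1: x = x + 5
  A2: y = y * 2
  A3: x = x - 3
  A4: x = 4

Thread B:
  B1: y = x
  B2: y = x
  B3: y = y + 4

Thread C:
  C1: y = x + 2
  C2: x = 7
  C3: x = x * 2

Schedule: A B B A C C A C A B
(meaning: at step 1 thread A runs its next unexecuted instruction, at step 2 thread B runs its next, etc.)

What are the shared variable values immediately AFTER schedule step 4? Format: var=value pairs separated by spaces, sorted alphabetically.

Answer: x=8 y=16

Derivation:
Step 1: thread A executes A1 (x = x + 5). Shared: x=8 y=5. PCs: A@1 B@0 C@0
Step 2: thread B executes B1 (y = x). Shared: x=8 y=8. PCs: A@1 B@1 C@0
Step 3: thread B executes B2 (y = x). Shared: x=8 y=8. PCs: A@1 B@2 C@0
Step 4: thread A executes A2 (y = y * 2). Shared: x=8 y=16. PCs: A@2 B@2 C@0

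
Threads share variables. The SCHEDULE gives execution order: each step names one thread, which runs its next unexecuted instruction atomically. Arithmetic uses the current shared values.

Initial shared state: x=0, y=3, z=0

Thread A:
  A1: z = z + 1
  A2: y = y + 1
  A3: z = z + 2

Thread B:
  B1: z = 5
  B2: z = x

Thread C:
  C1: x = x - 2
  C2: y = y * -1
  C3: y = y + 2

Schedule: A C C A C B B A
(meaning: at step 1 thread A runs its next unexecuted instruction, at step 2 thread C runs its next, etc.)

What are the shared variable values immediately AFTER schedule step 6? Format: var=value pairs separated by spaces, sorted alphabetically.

Step 1: thread A executes A1 (z = z + 1). Shared: x=0 y=3 z=1. PCs: A@1 B@0 C@0
Step 2: thread C executes C1 (x = x - 2). Shared: x=-2 y=3 z=1. PCs: A@1 B@0 C@1
Step 3: thread C executes C2 (y = y * -1). Shared: x=-2 y=-3 z=1. PCs: A@1 B@0 C@2
Step 4: thread A executes A2 (y = y + 1). Shared: x=-2 y=-2 z=1. PCs: A@2 B@0 C@2
Step 5: thread C executes C3 (y = y + 2). Shared: x=-2 y=0 z=1. PCs: A@2 B@0 C@3
Step 6: thread B executes B1 (z = 5). Shared: x=-2 y=0 z=5. PCs: A@2 B@1 C@3

Answer: x=-2 y=0 z=5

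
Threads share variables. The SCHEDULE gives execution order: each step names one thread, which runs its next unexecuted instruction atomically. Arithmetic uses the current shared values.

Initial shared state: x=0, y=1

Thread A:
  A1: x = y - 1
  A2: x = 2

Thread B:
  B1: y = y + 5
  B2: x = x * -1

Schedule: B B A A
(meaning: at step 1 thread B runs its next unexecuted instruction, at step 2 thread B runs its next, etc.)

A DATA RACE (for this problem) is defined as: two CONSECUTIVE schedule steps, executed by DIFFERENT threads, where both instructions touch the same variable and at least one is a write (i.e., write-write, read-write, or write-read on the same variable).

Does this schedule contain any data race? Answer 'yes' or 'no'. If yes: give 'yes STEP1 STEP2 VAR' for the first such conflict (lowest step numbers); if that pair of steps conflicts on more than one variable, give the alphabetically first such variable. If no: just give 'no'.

Answer: yes 2 3 x

Derivation:
Steps 1,2: same thread (B). No race.
Steps 2,3: B(x = x * -1) vs A(x = y - 1). RACE on x (W-W).
Steps 3,4: same thread (A). No race.
First conflict at steps 2,3.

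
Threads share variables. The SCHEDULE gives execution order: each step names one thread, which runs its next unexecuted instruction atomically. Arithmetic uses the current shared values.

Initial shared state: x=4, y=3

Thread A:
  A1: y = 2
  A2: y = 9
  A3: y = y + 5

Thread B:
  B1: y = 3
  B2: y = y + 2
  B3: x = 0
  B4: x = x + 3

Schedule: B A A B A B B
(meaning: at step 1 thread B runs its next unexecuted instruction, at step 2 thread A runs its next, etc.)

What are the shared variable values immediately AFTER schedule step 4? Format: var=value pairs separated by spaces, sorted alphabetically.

Step 1: thread B executes B1 (y = 3). Shared: x=4 y=3. PCs: A@0 B@1
Step 2: thread A executes A1 (y = 2). Shared: x=4 y=2. PCs: A@1 B@1
Step 3: thread A executes A2 (y = 9). Shared: x=4 y=9. PCs: A@2 B@1
Step 4: thread B executes B2 (y = y + 2). Shared: x=4 y=11. PCs: A@2 B@2

Answer: x=4 y=11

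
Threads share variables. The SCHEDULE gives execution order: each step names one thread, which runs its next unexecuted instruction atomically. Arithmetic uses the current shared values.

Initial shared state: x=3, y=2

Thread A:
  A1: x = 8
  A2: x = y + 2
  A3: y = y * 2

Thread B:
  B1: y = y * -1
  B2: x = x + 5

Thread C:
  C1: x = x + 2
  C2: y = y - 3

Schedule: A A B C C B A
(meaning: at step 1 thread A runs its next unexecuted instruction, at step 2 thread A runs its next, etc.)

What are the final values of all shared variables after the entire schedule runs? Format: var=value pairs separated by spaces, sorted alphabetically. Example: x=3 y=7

Step 1: thread A executes A1 (x = 8). Shared: x=8 y=2. PCs: A@1 B@0 C@0
Step 2: thread A executes A2 (x = y + 2). Shared: x=4 y=2. PCs: A@2 B@0 C@0
Step 3: thread B executes B1 (y = y * -1). Shared: x=4 y=-2. PCs: A@2 B@1 C@0
Step 4: thread C executes C1 (x = x + 2). Shared: x=6 y=-2. PCs: A@2 B@1 C@1
Step 5: thread C executes C2 (y = y - 3). Shared: x=6 y=-5. PCs: A@2 B@1 C@2
Step 6: thread B executes B2 (x = x + 5). Shared: x=11 y=-5. PCs: A@2 B@2 C@2
Step 7: thread A executes A3 (y = y * 2). Shared: x=11 y=-10. PCs: A@3 B@2 C@2

Answer: x=11 y=-10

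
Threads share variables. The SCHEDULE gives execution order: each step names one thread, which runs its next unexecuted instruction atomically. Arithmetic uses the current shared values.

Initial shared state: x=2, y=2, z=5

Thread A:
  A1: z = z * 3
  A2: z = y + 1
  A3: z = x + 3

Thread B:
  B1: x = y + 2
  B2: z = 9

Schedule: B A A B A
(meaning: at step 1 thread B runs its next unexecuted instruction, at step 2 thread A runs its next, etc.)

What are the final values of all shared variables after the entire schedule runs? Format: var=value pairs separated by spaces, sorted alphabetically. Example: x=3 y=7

Answer: x=4 y=2 z=7

Derivation:
Step 1: thread B executes B1 (x = y + 2). Shared: x=4 y=2 z=5. PCs: A@0 B@1
Step 2: thread A executes A1 (z = z * 3). Shared: x=4 y=2 z=15. PCs: A@1 B@1
Step 3: thread A executes A2 (z = y + 1). Shared: x=4 y=2 z=3. PCs: A@2 B@1
Step 4: thread B executes B2 (z = 9). Shared: x=4 y=2 z=9. PCs: A@2 B@2
Step 5: thread A executes A3 (z = x + 3). Shared: x=4 y=2 z=7. PCs: A@3 B@2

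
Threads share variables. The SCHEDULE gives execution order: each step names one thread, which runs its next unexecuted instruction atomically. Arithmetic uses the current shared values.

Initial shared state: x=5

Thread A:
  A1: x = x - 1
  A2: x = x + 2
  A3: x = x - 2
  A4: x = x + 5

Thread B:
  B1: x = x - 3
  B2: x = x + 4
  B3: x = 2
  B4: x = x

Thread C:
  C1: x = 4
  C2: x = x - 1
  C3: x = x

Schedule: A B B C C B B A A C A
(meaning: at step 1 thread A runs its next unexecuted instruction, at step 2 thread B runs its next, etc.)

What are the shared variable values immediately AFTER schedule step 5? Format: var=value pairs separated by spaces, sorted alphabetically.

Answer: x=3

Derivation:
Step 1: thread A executes A1 (x = x - 1). Shared: x=4. PCs: A@1 B@0 C@0
Step 2: thread B executes B1 (x = x - 3). Shared: x=1. PCs: A@1 B@1 C@0
Step 3: thread B executes B2 (x = x + 4). Shared: x=5. PCs: A@1 B@2 C@0
Step 4: thread C executes C1 (x = 4). Shared: x=4. PCs: A@1 B@2 C@1
Step 5: thread C executes C2 (x = x - 1). Shared: x=3. PCs: A@1 B@2 C@2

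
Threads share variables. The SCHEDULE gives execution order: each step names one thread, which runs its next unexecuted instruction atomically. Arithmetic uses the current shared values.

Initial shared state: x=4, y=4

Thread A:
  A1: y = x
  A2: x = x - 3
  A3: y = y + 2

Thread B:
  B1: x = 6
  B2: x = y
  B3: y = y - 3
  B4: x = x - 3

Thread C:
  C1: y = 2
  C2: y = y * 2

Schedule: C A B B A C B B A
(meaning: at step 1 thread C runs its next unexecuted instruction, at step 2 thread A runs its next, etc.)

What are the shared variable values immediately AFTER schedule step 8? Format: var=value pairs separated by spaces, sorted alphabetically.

Answer: x=-2 y=5

Derivation:
Step 1: thread C executes C1 (y = 2). Shared: x=4 y=2. PCs: A@0 B@0 C@1
Step 2: thread A executes A1 (y = x). Shared: x=4 y=4. PCs: A@1 B@0 C@1
Step 3: thread B executes B1 (x = 6). Shared: x=6 y=4. PCs: A@1 B@1 C@1
Step 4: thread B executes B2 (x = y). Shared: x=4 y=4. PCs: A@1 B@2 C@1
Step 5: thread A executes A2 (x = x - 3). Shared: x=1 y=4. PCs: A@2 B@2 C@1
Step 6: thread C executes C2 (y = y * 2). Shared: x=1 y=8. PCs: A@2 B@2 C@2
Step 7: thread B executes B3 (y = y - 3). Shared: x=1 y=5. PCs: A@2 B@3 C@2
Step 8: thread B executes B4 (x = x - 3). Shared: x=-2 y=5. PCs: A@2 B@4 C@2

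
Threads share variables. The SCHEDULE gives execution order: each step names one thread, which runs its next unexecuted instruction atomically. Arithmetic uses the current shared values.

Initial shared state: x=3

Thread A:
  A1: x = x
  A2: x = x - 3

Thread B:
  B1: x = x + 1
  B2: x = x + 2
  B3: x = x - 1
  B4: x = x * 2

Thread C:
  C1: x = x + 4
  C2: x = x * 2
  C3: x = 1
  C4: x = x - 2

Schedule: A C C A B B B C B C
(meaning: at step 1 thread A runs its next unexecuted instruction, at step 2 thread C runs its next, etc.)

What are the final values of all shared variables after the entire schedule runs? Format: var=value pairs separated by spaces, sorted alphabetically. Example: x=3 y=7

Step 1: thread A executes A1 (x = x). Shared: x=3. PCs: A@1 B@0 C@0
Step 2: thread C executes C1 (x = x + 4). Shared: x=7. PCs: A@1 B@0 C@1
Step 3: thread C executes C2 (x = x * 2). Shared: x=14. PCs: A@1 B@0 C@2
Step 4: thread A executes A2 (x = x - 3). Shared: x=11. PCs: A@2 B@0 C@2
Step 5: thread B executes B1 (x = x + 1). Shared: x=12. PCs: A@2 B@1 C@2
Step 6: thread B executes B2 (x = x + 2). Shared: x=14. PCs: A@2 B@2 C@2
Step 7: thread B executes B3 (x = x - 1). Shared: x=13. PCs: A@2 B@3 C@2
Step 8: thread C executes C3 (x = 1). Shared: x=1. PCs: A@2 B@3 C@3
Step 9: thread B executes B4 (x = x * 2). Shared: x=2. PCs: A@2 B@4 C@3
Step 10: thread C executes C4 (x = x - 2). Shared: x=0. PCs: A@2 B@4 C@4

Answer: x=0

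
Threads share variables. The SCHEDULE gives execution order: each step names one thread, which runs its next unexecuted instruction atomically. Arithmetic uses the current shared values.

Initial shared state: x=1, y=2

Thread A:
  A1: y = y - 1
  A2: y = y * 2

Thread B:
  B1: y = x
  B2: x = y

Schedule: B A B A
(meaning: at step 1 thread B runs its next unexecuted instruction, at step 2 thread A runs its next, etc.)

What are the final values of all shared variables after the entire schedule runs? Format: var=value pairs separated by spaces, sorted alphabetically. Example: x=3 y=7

Step 1: thread B executes B1 (y = x). Shared: x=1 y=1. PCs: A@0 B@1
Step 2: thread A executes A1 (y = y - 1). Shared: x=1 y=0. PCs: A@1 B@1
Step 3: thread B executes B2 (x = y). Shared: x=0 y=0. PCs: A@1 B@2
Step 4: thread A executes A2 (y = y * 2). Shared: x=0 y=0. PCs: A@2 B@2

Answer: x=0 y=0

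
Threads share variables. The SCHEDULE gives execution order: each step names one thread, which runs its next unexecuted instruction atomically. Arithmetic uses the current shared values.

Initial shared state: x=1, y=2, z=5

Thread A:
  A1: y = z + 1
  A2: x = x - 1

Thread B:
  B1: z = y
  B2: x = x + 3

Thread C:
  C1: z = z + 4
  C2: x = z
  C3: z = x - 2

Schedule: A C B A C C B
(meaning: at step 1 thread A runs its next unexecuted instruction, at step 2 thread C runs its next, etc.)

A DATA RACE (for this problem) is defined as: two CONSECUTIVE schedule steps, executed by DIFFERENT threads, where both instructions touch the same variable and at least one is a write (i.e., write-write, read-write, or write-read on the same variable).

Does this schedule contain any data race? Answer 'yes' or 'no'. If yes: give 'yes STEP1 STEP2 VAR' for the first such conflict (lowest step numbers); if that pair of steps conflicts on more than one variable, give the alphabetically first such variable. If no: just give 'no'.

Answer: yes 1 2 z

Derivation:
Steps 1,2: A(y = z + 1) vs C(z = z + 4). RACE on z (R-W).
Steps 2,3: C(z = z + 4) vs B(z = y). RACE on z (W-W).
Steps 3,4: B(r=y,w=z) vs A(r=x,w=x). No conflict.
Steps 4,5: A(x = x - 1) vs C(x = z). RACE on x (W-W).
Steps 5,6: same thread (C). No race.
Steps 6,7: C(z = x - 2) vs B(x = x + 3). RACE on x (R-W).
First conflict at steps 1,2.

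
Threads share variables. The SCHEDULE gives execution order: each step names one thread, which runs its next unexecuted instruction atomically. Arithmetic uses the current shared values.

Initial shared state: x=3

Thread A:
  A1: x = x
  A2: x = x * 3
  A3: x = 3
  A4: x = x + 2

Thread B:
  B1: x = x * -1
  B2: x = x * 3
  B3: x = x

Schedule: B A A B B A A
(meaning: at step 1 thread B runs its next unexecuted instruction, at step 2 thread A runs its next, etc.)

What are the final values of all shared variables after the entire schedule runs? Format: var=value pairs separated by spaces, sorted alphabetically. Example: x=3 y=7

Answer: x=5

Derivation:
Step 1: thread B executes B1 (x = x * -1). Shared: x=-3. PCs: A@0 B@1
Step 2: thread A executes A1 (x = x). Shared: x=-3. PCs: A@1 B@1
Step 3: thread A executes A2 (x = x * 3). Shared: x=-9. PCs: A@2 B@1
Step 4: thread B executes B2 (x = x * 3). Shared: x=-27. PCs: A@2 B@2
Step 5: thread B executes B3 (x = x). Shared: x=-27. PCs: A@2 B@3
Step 6: thread A executes A3 (x = 3). Shared: x=3. PCs: A@3 B@3
Step 7: thread A executes A4 (x = x + 2). Shared: x=5. PCs: A@4 B@3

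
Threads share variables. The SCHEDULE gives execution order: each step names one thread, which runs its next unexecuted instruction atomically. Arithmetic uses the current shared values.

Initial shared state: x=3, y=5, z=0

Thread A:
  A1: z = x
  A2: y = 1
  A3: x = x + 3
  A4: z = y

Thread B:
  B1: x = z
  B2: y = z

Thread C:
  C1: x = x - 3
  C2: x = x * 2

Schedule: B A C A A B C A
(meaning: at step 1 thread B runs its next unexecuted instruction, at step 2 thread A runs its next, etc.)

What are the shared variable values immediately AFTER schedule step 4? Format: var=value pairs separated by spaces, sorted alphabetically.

Answer: x=-3 y=1 z=0

Derivation:
Step 1: thread B executes B1 (x = z). Shared: x=0 y=5 z=0. PCs: A@0 B@1 C@0
Step 2: thread A executes A1 (z = x). Shared: x=0 y=5 z=0. PCs: A@1 B@1 C@0
Step 3: thread C executes C1 (x = x - 3). Shared: x=-3 y=5 z=0. PCs: A@1 B@1 C@1
Step 4: thread A executes A2 (y = 1). Shared: x=-3 y=1 z=0. PCs: A@2 B@1 C@1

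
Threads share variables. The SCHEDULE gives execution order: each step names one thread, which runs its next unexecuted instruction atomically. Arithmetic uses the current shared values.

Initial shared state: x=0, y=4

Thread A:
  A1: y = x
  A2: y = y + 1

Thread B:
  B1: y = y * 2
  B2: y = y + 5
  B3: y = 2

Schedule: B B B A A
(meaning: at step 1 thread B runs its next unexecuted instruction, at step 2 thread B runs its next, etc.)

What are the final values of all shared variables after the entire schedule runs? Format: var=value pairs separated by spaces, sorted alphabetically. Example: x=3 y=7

Step 1: thread B executes B1 (y = y * 2). Shared: x=0 y=8. PCs: A@0 B@1
Step 2: thread B executes B2 (y = y + 5). Shared: x=0 y=13. PCs: A@0 B@2
Step 3: thread B executes B3 (y = 2). Shared: x=0 y=2. PCs: A@0 B@3
Step 4: thread A executes A1 (y = x). Shared: x=0 y=0. PCs: A@1 B@3
Step 5: thread A executes A2 (y = y + 1). Shared: x=0 y=1. PCs: A@2 B@3

Answer: x=0 y=1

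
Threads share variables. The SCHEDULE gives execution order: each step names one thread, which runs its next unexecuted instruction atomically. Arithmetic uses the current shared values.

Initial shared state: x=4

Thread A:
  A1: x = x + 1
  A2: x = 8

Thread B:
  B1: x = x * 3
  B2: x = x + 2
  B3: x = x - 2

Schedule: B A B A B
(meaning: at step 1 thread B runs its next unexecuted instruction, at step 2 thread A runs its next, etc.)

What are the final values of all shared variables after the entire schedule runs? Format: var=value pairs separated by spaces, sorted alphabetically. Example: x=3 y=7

Step 1: thread B executes B1 (x = x * 3). Shared: x=12. PCs: A@0 B@1
Step 2: thread A executes A1 (x = x + 1). Shared: x=13. PCs: A@1 B@1
Step 3: thread B executes B2 (x = x + 2). Shared: x=15. PCs: A@1 B@2
Step 4: thread A executes A2 (x = 8). Shared: x=8. PCs: A@2 B@2
Step 5: thread B executes B3 (x = x - 2). Shared: x=6. PCs: A@2 B@3

Answer: x=6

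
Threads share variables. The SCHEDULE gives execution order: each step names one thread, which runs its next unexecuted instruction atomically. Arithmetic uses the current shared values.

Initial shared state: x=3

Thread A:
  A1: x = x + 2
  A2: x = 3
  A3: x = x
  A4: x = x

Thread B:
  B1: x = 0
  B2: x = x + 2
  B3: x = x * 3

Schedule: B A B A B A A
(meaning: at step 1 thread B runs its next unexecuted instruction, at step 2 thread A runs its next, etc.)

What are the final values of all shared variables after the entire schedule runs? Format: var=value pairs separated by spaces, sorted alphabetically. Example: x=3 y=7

Answer: x=9

Derivation:
Step 1: thread B executes B1 (x = 0). Shared: x=0. PCs: A@0 B@1
Step 2: thread A executes A1 (x = x + 2). Shared: x=2. PCs: A@1 B@1
Step 3: thread B executes B2 (x = x + 2). Shared: x=4. PCs: A@1 B@2
Step 4: thread A executes A2 (x = 3). Shared: x=3. PCs: A@2 B@2
Step 5: thread B executes B3 (x = x * 3). Shared: x=9. PCs: A@2 B@3
Step 6: thread A executes A3 (x = x). Shared: x=9. PCs: A@3 B@3
Step 7: thread A executes A4 (x = x). Shared: x=9. PCs: A@4 B@3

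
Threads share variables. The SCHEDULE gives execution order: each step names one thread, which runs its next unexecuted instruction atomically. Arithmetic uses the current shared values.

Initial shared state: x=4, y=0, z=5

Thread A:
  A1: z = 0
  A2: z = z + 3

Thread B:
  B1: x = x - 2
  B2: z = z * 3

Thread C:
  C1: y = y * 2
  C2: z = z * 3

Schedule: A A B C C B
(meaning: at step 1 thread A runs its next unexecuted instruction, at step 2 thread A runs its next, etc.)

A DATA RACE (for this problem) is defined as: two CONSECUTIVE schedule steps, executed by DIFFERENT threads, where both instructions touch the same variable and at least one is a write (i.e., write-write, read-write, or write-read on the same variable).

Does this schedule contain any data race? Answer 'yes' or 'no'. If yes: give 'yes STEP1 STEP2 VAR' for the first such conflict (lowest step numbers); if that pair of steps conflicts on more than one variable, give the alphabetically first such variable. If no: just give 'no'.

Steps 1,2: same thread (A). No race.
Steps 2,3: A(r=z,w=z) vs B(r=x,w=x). No conflict.
Steps 3,4: B(r=x,w=x) vs C(r=y,w=y). No conflict.
Steps 4,5: same thread (C). No race.
Steps 5,6: C(z = z * 3) vs B(z = z * 3). RACE on z (W-W).
First conflict at steps 5,6.

Answer: yes 5 6 z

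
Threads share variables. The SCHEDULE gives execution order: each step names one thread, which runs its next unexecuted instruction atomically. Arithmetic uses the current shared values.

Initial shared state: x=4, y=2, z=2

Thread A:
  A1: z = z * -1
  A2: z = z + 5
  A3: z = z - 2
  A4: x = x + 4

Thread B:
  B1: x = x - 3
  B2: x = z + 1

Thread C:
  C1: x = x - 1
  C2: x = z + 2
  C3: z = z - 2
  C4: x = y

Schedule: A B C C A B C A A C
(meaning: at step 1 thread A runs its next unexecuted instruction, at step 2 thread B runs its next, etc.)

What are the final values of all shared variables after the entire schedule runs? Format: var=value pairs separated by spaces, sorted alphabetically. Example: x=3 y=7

Step 1: thread A executes A1 (z = z * -1). Shared: x=4 y=2 z=-2. PCs: A@1 B@0 C@0
Step 2: thread B executes B1 (x = x - 3). Shared: x=1 y=2 z=-2. PCs: A@1 B@1 C@0
Step 3: thread C executes C1 (x = x - 1). Shared: x=0 y=2 z=-2. PCs: A@1 B@1 C@1
Step 4: thread C executes C2 (x = z + 2). Shared: x=0 y=2 z=-2. PCs: A@1 B@1 C@2
Step 5: thread A executes A2 (z = z + 5). Shared: x=0 y=2 z=3. PCs: A@2 B@1 C@2
Step 6: thread B executes B2 (x = z + 1). Shared: x=4 y=2 z=3. PCs: A@2 B@2 C@2
Step 7: thread C executes C3 (z = z - 2). Shared: x=4 y=2 z=1. PCs: A@2 B@2 C@3
Step 8: thread A executes A3 (z = z - 2). Shared: x=4 y=2 z=-1. PCs: A@3 B@2 C@3
Step 9: thread A executes A4 (x = x + 4). Shared: x=8 y=2 z=-1. PCs: A@4 B@2 C@3
Step 10: thread C executes C4 (x = y). Shared: x=2 y=2 z=-1. PCs: A@4 B@2 C@4

Answer: x=2 y=2 z=-1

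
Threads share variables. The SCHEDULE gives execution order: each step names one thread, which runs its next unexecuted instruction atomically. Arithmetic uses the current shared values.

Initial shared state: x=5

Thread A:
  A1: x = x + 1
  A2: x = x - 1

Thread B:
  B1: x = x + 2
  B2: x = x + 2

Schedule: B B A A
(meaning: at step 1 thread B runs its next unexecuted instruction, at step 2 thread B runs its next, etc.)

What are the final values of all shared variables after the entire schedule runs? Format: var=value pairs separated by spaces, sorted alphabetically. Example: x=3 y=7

Answer: x=9

Derivation:
Step 1: thread B executes B1 (x = x + 2). Shared: x=7. PCs: A@0 B@1
Step 2: thread B executes B2 (x = x + 2). Shared: x=9. PCs: A@0 B@2
Step 3: thread A executes A1 (x = x + 1). Shared: x=10. PCs: A@1 B@2
Step 4: thread A executes A2 (x = x - 1). Shared: x=9. PCs: A@2 B@2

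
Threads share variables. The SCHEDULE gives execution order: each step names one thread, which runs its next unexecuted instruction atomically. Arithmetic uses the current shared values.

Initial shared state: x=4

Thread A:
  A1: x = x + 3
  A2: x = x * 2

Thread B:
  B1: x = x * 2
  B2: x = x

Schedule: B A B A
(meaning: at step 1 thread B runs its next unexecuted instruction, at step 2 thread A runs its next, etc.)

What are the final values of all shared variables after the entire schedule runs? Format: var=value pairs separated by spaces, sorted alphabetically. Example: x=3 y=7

Answer: x=22

Derivation:
Step 1: thread B executes B1 (x = x * 2). Shared: x=8. PCs: A@0 B@1
Step 2: thread A executes A1 (x = x + 3). Shared: x=11. PCs: A@1 B@1
Step 3: thread B executes B2 (x = x). Shared: x=11. PCs: A@1 B@2
Step 4: thread A executes A2 (x = x * 2). Shared: x=22. PCs: A@2 B@2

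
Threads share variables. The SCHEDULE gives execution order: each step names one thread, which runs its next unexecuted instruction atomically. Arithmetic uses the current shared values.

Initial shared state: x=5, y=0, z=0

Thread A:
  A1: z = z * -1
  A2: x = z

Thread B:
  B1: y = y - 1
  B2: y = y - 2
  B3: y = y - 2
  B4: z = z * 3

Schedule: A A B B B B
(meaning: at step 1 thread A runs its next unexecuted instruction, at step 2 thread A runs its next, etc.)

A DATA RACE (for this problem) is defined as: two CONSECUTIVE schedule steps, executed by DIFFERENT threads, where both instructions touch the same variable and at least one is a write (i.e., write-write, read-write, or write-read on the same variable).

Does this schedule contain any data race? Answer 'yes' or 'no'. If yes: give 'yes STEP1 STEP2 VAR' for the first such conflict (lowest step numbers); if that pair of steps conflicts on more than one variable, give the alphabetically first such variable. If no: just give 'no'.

Answer: no

Derivation:
Steps 1,2: same thread (A). No race.
Steps 2,3: A(r=z,w=x) vs B(r=y,w=y). No conflict.
Steps 3,4: same thread (B). No race.
Steps 4,5: same thread (B). No race.
Steps 5,6: same thread (B). No race.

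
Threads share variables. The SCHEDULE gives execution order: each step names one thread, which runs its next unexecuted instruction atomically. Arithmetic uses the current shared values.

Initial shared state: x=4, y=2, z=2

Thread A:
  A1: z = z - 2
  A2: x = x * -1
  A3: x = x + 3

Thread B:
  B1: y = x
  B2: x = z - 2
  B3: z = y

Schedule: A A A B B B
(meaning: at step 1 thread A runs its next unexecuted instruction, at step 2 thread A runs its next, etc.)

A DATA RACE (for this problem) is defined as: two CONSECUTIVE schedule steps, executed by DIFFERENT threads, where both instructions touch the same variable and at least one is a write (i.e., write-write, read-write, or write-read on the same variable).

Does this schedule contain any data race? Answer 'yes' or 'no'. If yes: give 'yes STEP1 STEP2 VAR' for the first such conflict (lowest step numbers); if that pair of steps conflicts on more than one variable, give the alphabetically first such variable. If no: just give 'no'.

Answer: yes 3 4 x

Derivation:
Steps 1,2: same thread (A). No race.
Steps 2,3: same thread (A). No race.
Steps 3,4: A(x = x + 3) vs B(y = x). RACE on x (W-R).
Steps 4,5: same thread (B). No race.
Steps 5,6: same thread (B). No race.
First conflict at steps 3,4.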